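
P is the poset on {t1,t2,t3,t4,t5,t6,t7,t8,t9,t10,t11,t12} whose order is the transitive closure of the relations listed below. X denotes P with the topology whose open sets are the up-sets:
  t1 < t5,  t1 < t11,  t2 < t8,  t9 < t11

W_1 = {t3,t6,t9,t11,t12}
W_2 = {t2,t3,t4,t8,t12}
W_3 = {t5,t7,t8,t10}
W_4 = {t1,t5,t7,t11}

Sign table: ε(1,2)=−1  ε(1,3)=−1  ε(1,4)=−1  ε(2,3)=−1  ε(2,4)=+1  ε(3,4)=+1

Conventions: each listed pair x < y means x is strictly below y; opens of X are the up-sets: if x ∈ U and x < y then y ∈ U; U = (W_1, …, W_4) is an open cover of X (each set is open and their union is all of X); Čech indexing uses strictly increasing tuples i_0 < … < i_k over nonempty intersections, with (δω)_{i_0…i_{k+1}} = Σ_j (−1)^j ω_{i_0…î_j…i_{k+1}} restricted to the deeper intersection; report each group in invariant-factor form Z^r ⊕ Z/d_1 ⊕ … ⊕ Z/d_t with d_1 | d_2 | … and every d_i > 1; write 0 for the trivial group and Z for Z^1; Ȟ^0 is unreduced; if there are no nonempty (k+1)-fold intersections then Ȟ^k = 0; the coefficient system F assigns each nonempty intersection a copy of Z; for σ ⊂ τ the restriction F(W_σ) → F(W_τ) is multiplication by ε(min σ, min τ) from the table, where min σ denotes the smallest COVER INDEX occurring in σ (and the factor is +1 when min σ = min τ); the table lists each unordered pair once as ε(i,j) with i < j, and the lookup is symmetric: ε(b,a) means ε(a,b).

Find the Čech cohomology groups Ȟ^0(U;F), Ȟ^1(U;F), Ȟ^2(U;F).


Ȟ^0(U;F) ≅ 0, Ȟ^1(U;F) ≅ Z/2, Ȟ^2(U;F) ≅ 0

nonempty intersections:
  W12={t3,t12} W14={t11} W23={t8} W34={t5,t7}
C dims 4,4; δ0: rk 4, SNF 1^3·2
Ȟ^0: (4−4)−0=0 ⇒ 0
Ȟ^1: (4−0)−4=0 plus torsion [2] ⇒ Z/2
Ȟ^2: (0−0)−0=0 ⇒ 0


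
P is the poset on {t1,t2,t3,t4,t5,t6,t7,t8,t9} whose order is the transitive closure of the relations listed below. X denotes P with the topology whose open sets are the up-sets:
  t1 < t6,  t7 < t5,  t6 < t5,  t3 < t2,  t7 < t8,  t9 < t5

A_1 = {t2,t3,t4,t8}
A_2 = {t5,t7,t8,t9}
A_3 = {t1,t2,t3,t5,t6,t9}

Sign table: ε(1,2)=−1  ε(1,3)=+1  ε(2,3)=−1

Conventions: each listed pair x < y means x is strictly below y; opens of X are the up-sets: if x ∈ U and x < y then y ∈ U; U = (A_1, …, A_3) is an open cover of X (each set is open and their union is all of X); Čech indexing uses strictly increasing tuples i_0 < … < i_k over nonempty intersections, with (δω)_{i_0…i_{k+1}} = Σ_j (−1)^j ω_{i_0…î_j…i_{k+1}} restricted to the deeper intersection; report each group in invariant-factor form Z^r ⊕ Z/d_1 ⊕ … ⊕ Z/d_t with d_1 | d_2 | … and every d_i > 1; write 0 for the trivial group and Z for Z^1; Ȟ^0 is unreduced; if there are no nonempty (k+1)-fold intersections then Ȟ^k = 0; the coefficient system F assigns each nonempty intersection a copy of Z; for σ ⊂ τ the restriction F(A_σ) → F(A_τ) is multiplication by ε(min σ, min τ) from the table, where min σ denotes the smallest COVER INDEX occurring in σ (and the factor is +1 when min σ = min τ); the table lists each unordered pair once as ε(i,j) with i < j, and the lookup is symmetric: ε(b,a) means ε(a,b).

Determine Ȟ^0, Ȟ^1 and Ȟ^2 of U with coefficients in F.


Ȟ^0 ≅ Z; Ȟ^1 ≅ Z; Ȟ^2 ≅ 0

nerve of the cover:
  A12={t8} A13={t2,t3} A23={t5,t9}
C dims 3,3; δ0: rk 2, SNF 1^2
Ȟ^0 = (3 − 2) − 0 = 1, so Ȟ^0 ≅ Z
Ȟ^1 = (3 − 0) − 2 = 1, so Ȟ^1 ≅ Z
Ȟ^2 = (0 − 0) − 0 = 0, so Ȟ^2 ≅ 0


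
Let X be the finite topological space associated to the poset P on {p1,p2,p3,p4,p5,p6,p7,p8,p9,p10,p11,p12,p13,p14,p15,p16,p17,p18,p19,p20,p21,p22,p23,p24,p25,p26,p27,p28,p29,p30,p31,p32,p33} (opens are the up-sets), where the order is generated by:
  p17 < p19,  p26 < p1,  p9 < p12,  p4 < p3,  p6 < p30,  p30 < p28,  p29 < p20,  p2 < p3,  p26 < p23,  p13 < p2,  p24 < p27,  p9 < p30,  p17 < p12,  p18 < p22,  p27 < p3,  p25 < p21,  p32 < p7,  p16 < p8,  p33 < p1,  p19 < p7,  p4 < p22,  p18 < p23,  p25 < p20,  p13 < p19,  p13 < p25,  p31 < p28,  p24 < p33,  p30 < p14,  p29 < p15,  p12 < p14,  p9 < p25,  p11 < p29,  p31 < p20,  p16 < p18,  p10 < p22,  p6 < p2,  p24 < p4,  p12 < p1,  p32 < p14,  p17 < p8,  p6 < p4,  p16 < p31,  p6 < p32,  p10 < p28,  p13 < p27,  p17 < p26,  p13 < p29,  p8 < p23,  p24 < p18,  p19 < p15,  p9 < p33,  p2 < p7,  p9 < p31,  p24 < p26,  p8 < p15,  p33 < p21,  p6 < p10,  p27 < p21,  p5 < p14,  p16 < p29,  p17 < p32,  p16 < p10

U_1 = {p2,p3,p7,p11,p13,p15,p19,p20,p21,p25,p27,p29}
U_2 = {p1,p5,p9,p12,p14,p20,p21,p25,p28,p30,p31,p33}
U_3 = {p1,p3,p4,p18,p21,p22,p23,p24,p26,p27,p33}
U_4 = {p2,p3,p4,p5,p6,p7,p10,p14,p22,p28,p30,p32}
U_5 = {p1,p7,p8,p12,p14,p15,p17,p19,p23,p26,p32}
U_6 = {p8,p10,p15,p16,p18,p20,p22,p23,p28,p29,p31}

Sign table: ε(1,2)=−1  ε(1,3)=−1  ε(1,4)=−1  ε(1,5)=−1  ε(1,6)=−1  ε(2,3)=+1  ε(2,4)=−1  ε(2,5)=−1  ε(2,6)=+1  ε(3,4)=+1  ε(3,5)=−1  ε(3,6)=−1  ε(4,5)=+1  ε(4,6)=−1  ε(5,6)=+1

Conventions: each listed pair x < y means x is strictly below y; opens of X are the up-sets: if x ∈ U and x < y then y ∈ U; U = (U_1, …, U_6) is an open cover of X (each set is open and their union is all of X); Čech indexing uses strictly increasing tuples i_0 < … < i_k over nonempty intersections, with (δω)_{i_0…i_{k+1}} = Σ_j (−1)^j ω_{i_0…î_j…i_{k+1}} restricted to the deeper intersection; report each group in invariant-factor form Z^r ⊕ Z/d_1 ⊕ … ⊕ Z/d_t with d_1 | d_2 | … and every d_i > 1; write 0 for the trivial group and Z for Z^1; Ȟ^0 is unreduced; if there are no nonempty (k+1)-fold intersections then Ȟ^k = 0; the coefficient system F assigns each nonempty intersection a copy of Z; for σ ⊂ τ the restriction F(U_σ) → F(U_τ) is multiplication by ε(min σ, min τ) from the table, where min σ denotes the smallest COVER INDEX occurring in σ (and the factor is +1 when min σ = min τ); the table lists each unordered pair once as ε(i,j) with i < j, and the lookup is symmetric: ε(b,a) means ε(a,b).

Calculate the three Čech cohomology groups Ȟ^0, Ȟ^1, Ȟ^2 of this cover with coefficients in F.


Ȟ^0 ≅ 0,  Ȟ^1 ≅ Z/2,  Ȟ^2 ≅ Z

intersection data:
  U12={p20,p21,p25} U13={p3,p21,p27} U14={p2,p3,p7} U15={p7,p15,p19} U16={p15,p20,p29} U23={p1,p21,p33} U24={p5,p14,p28,p30} U25={p1,p12,p14} U26={p20,p28,p31} U34={p3,p4,p22} U35={p1,p23,p26} U36={p18,p22,p23} U45={p7,p14,p32} U46={p10,p22,p28} U56={p8,p15,p23}
  U123={p21} U126={p20} U134={p3} U145={p7} U156={p15} U235={p1} U245={p14} U246={p28} U346={p22} U356={p23}
C dims 6,15,10; δ0: rk 6, SNF 1^5·2; δ1: rk 9, SNF 1^9
Ȟ^0 = (6 − 6) − 0 = 0, so Ȟ^0 ≅ 0
Ȟ^1 = (15 − 9) − 6 = 0 plus torsion [2], so Ȟ^1 ≅ Z/2
Ȟ^2 = (10 − 0) − 9 = 1, so Ȟ^2 ≅ Z


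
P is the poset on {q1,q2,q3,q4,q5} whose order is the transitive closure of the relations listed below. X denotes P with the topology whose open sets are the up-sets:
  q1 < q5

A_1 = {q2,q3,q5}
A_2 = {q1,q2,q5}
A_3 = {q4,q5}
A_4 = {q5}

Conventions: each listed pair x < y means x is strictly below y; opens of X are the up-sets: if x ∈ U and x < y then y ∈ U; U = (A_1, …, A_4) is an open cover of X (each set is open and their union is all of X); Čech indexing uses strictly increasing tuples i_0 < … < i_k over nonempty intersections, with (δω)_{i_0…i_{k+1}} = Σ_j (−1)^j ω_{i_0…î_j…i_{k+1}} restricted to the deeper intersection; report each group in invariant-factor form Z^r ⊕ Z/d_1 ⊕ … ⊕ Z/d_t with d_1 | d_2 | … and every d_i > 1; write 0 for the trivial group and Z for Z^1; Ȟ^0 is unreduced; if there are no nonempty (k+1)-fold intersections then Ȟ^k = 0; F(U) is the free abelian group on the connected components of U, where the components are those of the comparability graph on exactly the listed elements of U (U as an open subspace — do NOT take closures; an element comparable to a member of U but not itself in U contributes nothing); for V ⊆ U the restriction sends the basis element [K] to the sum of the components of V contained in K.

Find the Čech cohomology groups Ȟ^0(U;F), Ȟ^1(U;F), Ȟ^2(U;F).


nonempty intersections:
  A12={q2,q5} A13={q5} A14={q5} A23={q5} A24={q5} A34={q5}
  A123={q5} A124={q5} A134={q5} A234={q5}
  A1234={q5}
components per intersection:
  A1: {q2} {q3} {q5}
  A2: {q1,q5} {q2}
  A3: {q4} {q5}
  A4: {q5}
  A12: {q2} {q5}
  A13: {q5}
  A14: {q5}
  A23: {q5}
  A24: {q5}
  A34: {q5}
  A123: {q5}
  A124: {q5}
  A134: {q5}
  A234: {q5}
  A1234: {q5}
C dims 8,7,4,1; δ0: rk 4, SNF 1^4; δ1: rk 3, SNF 1^3; δ2: rk 1, SNF 1^1
Ȟ^0: (8−4)−0=4 ⇒ Z^4
Ȟ^1: (7−3)−4=0 ⇒ 0
Ȟ^2: (4−1)−3=0 ⇒ 0

Ȟ^0(U;F) ≅ Z^4; Ȟ^1(U;F) ≅ 0; Ȟ^2(U;F) ≅ 0


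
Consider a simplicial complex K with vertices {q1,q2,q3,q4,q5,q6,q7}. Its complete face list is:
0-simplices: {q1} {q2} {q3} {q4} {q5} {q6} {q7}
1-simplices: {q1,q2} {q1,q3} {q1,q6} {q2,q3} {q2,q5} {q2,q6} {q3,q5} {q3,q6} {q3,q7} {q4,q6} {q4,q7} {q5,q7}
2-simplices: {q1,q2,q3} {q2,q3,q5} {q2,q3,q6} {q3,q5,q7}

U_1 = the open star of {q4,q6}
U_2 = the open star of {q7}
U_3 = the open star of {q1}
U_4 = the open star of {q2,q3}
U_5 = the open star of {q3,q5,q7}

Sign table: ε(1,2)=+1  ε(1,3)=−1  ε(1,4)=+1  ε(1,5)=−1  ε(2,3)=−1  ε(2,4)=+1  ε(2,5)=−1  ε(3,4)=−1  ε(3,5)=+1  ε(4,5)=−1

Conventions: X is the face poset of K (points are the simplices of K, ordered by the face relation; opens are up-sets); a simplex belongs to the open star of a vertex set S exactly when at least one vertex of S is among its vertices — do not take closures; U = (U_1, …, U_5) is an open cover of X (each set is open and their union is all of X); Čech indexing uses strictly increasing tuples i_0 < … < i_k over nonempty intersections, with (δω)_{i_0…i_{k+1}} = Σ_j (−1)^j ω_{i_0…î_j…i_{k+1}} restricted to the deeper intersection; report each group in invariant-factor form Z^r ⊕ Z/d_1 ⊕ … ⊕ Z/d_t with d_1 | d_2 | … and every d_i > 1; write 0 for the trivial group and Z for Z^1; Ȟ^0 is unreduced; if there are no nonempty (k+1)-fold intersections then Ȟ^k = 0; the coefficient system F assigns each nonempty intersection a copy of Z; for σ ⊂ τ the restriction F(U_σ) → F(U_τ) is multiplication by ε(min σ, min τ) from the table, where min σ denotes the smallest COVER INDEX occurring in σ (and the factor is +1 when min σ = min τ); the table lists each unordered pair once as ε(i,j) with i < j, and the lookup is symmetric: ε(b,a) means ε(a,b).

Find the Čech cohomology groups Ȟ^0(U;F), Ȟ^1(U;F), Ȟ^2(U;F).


Ȟ^0 = Z; Ȟ^1 = Z; Ȟ^2 = 0

intersection data:
  U1={{q4},{q6},{q1,q6},{q2,q6},{q3,q6},{q4,q6},{q4,q7},{q2,q3,q6}} U2={{q7},{q3,q7},{q4,q7},{q5,q7},{q3,q5,q7}} U3={{q1},{q1,q2},{q1,q3},{q1,q6},{q1,q2,q3}} U4={{q2},{q3},{q1,q2},{q1,q3},{q2,q3},{q2,q5},{q2,q6},{q3,q5},{q3,q6},{q3,q7},{q1,q2,q3},{q2,q3,q5},{q2,q3,q6},{q3,q5,q7}} U5={{q3},{q5},{q7},{q1,q3},{q2,q3},{q2,q5},{q3,q5},{q3,q6},{q3,q7},{q4,q7},{q5,q7},{q1,q2,q3},{q2,q3,q5},{q2,q3,q6},{q3,q5,q7}}
  U12={{q4,q7}} U13={{q1,q6}} U14={{q2,q6},{q3,q6},{q2,q3,q6}} U15={{q3,q6},{q4,q7},{q2,q3,q6}} U24={{q3,q7},{q3,q5,q7}} U25={{q7},{q3,q7},{q4,q7},{q5,q7},{q3,q5,q7}} U34={{q1,q2},{q1,q3},{q1,q2,q3}} U35={{q1,q3},{q1,q2,q3}} U45={{q3},{q1,q3},{q2,q3},{q2,q5},{q3,q5},{q3,q6},{q3,q7},{q1,q2,q3},{q2,q3,q5},{q2,q3,q6},{q3,q5,q7}}
  U125={{q4,q7}} U145={{q3,q6},{q2,q3,q6}} U245={{q3,q7},{q3,q5,q7}} U345={{q1,q3},{q1,q2,q3}}
C dims 5,9,4; δ0: rk 4, SNF 1^4; δ1: rk 4, SNF 1^4
Ȟ^0 = (5 − 4) − 0 = 1, so Ȟ^0 ≅ Z
Ȟ^1 = (9 − 4) − 4 = 1, so Ȟ^1 ≅ Z
Ȟ^2 = (4 − 0) − 4 = 0, so Ȟ^2 ≅ 0


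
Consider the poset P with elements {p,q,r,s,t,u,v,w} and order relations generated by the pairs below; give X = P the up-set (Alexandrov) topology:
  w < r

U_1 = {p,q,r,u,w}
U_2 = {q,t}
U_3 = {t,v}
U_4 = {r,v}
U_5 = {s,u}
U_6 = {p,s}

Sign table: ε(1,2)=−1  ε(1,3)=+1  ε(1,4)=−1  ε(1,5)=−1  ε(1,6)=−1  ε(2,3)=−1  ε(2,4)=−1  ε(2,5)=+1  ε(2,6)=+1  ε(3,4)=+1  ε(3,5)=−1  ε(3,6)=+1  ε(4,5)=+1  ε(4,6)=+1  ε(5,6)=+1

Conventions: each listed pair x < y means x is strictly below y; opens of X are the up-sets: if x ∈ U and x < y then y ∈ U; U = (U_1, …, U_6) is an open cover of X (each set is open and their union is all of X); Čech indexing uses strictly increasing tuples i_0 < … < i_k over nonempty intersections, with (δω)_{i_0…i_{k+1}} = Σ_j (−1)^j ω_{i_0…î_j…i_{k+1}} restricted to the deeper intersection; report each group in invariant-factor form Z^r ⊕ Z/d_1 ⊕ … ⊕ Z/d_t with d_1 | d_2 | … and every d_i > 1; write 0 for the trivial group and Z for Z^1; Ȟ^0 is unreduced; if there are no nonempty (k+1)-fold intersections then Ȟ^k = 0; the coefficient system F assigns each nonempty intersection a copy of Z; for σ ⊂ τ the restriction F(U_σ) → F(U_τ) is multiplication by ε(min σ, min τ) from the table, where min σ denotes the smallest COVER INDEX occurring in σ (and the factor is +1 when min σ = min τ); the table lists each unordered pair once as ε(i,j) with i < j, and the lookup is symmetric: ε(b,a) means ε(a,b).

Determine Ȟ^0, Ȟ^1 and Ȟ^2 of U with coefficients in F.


nerve simplices:
  U12={q} U14={r} U15={u} U16={p} U23={t} U34={v} U56={s}
C dims 6,7; δ0: rk 6, SNF 1^5·2
degree 0: 6−6−0 = 0 → Ȟ^0 ≅ 0
degree 1: 7−0−6 = 1 plus torsion [2] → Ȟ^1 ≅ Z ⊕ Z/2
degree 2: 0−0−0 = 0 → Ȟ^2 ≅ 0

Ȟ^0 ≅ 0; Ȟ^1 ≅ Z ⊕ Z/2; Ȟ^2 ≅ 0


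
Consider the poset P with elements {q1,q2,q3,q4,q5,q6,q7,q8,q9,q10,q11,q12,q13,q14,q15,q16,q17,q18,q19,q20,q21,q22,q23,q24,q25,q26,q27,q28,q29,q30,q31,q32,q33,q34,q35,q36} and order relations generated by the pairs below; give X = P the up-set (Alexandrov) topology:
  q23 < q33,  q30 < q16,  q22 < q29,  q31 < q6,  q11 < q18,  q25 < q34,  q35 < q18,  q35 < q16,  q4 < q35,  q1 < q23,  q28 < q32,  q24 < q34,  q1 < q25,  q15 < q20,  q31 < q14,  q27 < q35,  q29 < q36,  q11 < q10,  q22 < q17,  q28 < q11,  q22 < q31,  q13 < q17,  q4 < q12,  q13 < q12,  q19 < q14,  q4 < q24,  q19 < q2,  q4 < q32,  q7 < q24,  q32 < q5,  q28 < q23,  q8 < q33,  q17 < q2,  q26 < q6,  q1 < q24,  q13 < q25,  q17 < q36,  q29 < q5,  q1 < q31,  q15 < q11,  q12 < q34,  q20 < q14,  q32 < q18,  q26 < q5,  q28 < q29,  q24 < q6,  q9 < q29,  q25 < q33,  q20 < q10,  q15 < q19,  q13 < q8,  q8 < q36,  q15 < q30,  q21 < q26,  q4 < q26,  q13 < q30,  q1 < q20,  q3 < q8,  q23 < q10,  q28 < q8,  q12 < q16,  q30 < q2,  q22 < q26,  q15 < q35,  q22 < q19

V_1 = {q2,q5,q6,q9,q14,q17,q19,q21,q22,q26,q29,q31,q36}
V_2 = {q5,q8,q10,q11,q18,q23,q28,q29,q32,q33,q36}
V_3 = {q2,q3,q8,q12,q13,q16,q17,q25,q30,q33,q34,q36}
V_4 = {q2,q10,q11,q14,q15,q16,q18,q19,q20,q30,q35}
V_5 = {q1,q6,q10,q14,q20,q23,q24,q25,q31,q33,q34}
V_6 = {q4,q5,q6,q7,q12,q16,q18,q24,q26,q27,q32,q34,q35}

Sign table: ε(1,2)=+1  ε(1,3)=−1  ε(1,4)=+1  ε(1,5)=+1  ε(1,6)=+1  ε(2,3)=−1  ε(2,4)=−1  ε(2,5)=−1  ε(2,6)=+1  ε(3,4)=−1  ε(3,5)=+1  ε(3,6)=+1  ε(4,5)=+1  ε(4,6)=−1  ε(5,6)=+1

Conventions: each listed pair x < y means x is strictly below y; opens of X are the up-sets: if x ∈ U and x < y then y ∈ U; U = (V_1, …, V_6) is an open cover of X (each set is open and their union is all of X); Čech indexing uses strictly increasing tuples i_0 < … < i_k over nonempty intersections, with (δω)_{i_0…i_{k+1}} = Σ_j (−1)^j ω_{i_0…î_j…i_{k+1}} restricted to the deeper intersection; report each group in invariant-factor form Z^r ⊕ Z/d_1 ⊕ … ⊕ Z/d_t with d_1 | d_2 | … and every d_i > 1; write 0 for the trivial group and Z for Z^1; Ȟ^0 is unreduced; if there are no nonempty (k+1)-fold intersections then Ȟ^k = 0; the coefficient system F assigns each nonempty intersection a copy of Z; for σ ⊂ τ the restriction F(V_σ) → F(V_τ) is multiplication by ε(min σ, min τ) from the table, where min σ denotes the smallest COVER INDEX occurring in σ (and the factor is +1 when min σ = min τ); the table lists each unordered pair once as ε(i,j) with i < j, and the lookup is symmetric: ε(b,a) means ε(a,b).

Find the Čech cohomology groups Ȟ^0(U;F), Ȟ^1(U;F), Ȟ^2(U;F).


Ȟ^0 ≅ 0, Ȟ^1 ≅ Z/2, Ȟ^2 ≅ Z

cover nerve:
  V12={q5,q29,q36} V13={q2,q17,q36} V14={q2,q14,q19} V15={q6,q14,q31} V16={q5,q6,q26} V23={q8,q33,q36} V24={q10,q11,q18} V25={q10,q23,q33} V26={q5,q18,q32} V34={q2,q16,q30} V35={q25,q33,q34} V36={q12,q16,q34} V45={q10,q14,q20} V46={q16,q18,q35} V56={q6,q24,q34}
  V123={q36} V126={q5} V134={q2} V145={q14} V156={q6} V235={q33} V245={q10} V246={q18} V346={q16} V356={q34}
C dims 6,15,10; δ0: rk 6, SNF 1^5·2; δ1: rk 9, SNF 1^9
Ȟ^0: (6−6)−0=0 ⇒ 0
Ȟ^1: (15−9)−6=0 plus torsion [2] ⇒ Z/2
Ȟ^2: (10−0)−9=1 ⇒ Z


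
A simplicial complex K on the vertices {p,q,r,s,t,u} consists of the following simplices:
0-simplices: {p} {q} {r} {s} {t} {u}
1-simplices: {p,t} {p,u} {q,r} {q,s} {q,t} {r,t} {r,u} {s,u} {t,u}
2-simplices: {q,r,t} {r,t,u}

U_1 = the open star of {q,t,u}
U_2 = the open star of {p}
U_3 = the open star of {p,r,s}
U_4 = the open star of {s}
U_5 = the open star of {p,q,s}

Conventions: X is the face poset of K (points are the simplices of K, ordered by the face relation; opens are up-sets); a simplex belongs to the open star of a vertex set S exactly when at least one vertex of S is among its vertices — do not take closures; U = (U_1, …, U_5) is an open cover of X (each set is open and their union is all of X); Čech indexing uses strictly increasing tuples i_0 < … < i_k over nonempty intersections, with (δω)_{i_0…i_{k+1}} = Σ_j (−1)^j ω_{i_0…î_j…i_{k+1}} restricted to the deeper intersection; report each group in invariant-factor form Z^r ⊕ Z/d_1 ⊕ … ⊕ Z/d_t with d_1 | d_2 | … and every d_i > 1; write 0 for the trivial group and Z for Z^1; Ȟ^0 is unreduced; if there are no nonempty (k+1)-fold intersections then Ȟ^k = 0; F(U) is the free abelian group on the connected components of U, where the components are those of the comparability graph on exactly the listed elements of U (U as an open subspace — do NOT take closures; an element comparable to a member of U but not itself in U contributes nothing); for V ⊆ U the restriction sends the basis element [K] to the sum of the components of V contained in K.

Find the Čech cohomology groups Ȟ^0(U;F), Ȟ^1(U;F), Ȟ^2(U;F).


Ȟ^0 = Z; Ȟ^1 = Z^2; Ȟ^2 = 0

nonempty intersections:
  U1={{q},{t},{u},{p,t},{p,u},{q,r},{q,s},{q,t},{r,t},{r,u},{s,u},{t,u},{q,r,t},{r,t,u}} U2={{p},{p,t},{p,u}} U3={{p},{r},{s},{p,t},{p,u},{q,r},{q,s},{r,t},{r,u},{s,u},{q,r,t},{r,t,u}} U4={{s},{q,s},{s,u}} U5={{p},{q},{s},{p,t},{p,u},{q,r},{q,s},{q,t},{s,u},{q,r,t}}
  U12={{p,t},{p,u}} U13={{p,t},{p,u},{q,r},{q,s},{r,t},{r,u},{s,u},{q,r,t},{r,t,u}} U14={{q,s},{s,u}} U15={{q},{p,t},{p,u},{q,r},{q,s},{q,t},{s,u},{q,r,t}} U23={{p},{p,t},{p,u}} U25={{p},{p,t},{p,u}} U34={{s},{q,s},{s,u}} U35={{p},{s},{p,t},{p,u},{q,r},{q,s},{s,u},{q,r,t}} U45={{s},{q,s},{s,u}}
  U123={{p,t},{p,u}} U125={{p,t},{p,u}} U134={{q,s},{s,u}} U135={{p,t},{p,u},{q,r},{q,s},{s,u},{q,r,t}} U145={{q,s},{s,u}} U235={{p},{p,t},{p,u}} U345={{s},{q,s},{s,u}}
  U1235={{p,t},{p,u}} U1345={{q,s},{s,u}}
components per intersection:
  U1: {{q},{t},{u},{p,t},{p,u},{q,r},{q,s},{q,t},{r,t},{r,u},{s,u},{t,u},{q,r,t},{r,t,u}}
  U2: {{p},{p,t},{p,u}}
  U3: {{p},{p,t},{p,u}} {{r},{q,r},{r,t},{r,u},{q,r,t},{r,t,u}} {{s},{q,s},{s,u}}
  U4: {{s},{q,s},{s,u}}
  U5: {{p},{p,t},{p,u}} {{q},{s},{q,r},{q,s},{q,t},{s,u},{q,r,t}}
  U12: {{p,t}} {{p,u}}
  U13: {{p,t}} {{p,u}} {{q,r},{r,t},{r,u},{q,r,t},{r,t,u}} {{q,s}} {{s,u}}
  U14: {{q,s}} {{s,u}}
  U15: {{q},{q,r},{q,s},{q,t},{q,r,t}} {{p,t}} {{p,u}} {{s,u}}
  U23: {{p},{p,t},{p,u}}
  U25: {{p},{p,t},{p,u}}
  U34: {{s},{q,s},{s,u}}
  U35: {{p},{p,t},{p,u}} {{s},{q,s},{s,u}} {{q,r},{q,r,t}}
  U45: {{s},{q,s},{s,u}}
  U123: {{p,t}} {{p,u}}
  U125: {{p,t}} {{p,u}}
  U134: {{q,s}} {{s,u}}
  U135: {{p,t}} {{p,u}} {{q,r},{q,r,t}} {{q,s}} {{s,u}}
  U145: {{q,s}} {{s,u}}
  U235: {{p},{p,t},{p,u}}
  U345: {{s},{q,s},{s,u}}
  U1235: {{p,t}} {{p,u}}
  U1345: {{q,s}} {{s,u}}
C dims 8,20,15,4; δ0: rk 7, SNF 1^7; δ1: rk 11, SNF 1^11; δ2: rk 4, SNF 1^4
Ȟ^0: (8−7)−0=1 ⇒ Z
Ȟ^1: (20−11)−7=2 ⇒ Z^2
Ȟ^2: (15−4)−11=0 ⇒ 0


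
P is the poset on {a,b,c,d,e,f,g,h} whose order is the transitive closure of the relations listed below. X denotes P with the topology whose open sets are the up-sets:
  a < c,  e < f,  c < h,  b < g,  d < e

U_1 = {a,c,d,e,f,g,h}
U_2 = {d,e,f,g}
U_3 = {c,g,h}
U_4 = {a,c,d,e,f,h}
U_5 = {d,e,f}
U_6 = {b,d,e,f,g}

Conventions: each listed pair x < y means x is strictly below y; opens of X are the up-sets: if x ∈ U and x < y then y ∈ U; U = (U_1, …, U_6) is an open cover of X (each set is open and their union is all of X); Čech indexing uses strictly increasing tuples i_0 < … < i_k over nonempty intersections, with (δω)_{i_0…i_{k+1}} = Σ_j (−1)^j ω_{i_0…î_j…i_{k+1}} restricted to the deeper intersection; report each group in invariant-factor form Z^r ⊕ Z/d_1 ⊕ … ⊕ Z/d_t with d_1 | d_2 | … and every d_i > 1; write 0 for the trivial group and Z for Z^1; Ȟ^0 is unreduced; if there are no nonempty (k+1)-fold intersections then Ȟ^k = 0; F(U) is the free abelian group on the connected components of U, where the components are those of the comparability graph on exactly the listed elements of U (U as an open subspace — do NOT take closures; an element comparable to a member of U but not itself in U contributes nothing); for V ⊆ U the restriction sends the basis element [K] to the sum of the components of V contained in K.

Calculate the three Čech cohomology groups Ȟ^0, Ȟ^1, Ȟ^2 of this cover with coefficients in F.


Ȟ^0(U;F) ≅ Z^3; Ȟ^1(U;F) ≅ 0; Ȟ^2(U;F) ≅ 0

nerve simplices:
  U12={d,e,f,g} U13={c,g,h} U14={a,c,d,e,f,h} U15={d,e,f} U16={d,e,f,g} U23={g} U24={d,e,f} U25={d,e,f} U26={d,e,f,g} U34={c,h} U36={g} U45={d,e,f} U46={d,e,f} U56={d,e,f}
  U123={g} U124={d,e,f} U125={d,e,f} U126={d,e,f,g} U134={c,h} U136={g} U145={d,e,f} U146={d,e,f} U156={d,e,f} U236={g} U245={d,e,f} U246={d,e,f} U256={d,e,f} U456={d,e,f}
  U1236={g} U1245={d,e,f} U1246={d,e,f} U1256={d,e,f} U1456={d,e,f} U2456={d,e,f}
  U12456={d,e,f}
components per intersection:
  U1: {a,c,h} {d,e,f} {g}
  U2: {d,e,f} {g}
  U3: {c,h} {g}
  U4: {a,c,h} {d,e,f}
  U5: {d,e,f}
  U6: {b,g} {d,e,f}
  U12: {d,e,f} {g}
  U13: {c,h} {g}
  U14: {a,c,h} {d,e,f}
  U15: {d,e,f}
  U16: {d,e,f} {g}
  U23: {g}
  U24: {d,e,f}
  U25: {d,e,f}
  U26: {d,e,f} {g}
  U34: {c,h}
  U36: {g}
  U45: {d,e,f}
  U46: {d,e,f}
  U56: {d,e,f}
  U123: {g}
  U124: {d,e,f}
  U125: {d,e,f}
  U126: {d,e,f} {g}
  U134: {c,h}
  U136: {g}
  U145: {d,e,f}
  U146: {d,e,f}
  U156: {d,e,f}
  U236: {g}
  U245: {d,e,f}
  U246: {d,e,f}
  U256: {d,e,f}
  U456: {d,e,f}
  U1236: {g}
  U1245: {d,e,f}
  U1246: {d,e,f}
  U1256: {d,e,f}
  U1456: {d,e,f}
  U2456: {d,e,f}
  U12456: {d,e,f}
C dims 12,19,15,6; δ0: rk 9, SNF 1^9; δ1: rk 10, SNF 1^10; δ2: rk 5, SNF 1^5
degree 0: 12−9−0 = 3 → Ȟ^0 ≅ Z^3
degree 1: 19−10−9 = 0 → Ȟ^1 ≅ 0
degree 2: 15−5−10 = 0 → Ȟ^2 ≅ 0


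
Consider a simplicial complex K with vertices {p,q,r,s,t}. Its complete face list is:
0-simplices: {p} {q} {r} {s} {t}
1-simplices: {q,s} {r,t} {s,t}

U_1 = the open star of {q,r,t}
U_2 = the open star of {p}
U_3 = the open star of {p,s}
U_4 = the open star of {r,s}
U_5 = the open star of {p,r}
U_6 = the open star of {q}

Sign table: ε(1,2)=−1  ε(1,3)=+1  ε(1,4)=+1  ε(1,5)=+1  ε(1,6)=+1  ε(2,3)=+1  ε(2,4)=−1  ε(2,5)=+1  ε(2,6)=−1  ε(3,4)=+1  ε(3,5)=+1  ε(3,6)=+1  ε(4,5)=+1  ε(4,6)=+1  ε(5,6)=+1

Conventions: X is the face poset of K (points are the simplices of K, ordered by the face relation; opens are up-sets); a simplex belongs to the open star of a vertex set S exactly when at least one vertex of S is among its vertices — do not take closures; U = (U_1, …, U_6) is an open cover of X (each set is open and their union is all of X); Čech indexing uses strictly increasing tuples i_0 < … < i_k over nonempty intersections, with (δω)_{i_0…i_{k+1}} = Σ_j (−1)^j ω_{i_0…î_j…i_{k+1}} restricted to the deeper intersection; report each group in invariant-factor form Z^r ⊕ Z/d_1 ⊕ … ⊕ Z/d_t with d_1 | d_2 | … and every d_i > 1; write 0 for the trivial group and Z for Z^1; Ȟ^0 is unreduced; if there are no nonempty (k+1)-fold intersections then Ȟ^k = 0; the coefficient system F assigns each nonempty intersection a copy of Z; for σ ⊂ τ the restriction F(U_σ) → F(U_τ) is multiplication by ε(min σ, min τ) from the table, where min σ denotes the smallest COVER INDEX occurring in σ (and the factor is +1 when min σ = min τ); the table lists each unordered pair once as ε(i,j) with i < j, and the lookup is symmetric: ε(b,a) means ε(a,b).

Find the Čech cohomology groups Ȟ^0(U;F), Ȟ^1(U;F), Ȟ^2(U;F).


intersection data:
  U1={{q},{r},{t},{q,s},{r,t},{s,t}} U2={{p}} U3={{p},{s},{q,s},{s,t}} U4={{r},{s},{q,s},{r,t},{s,t}} U5={{p},{r},{r,t}} U6={{q},{q,s}}
  U13={{q,s},{s,t}} U14={{r},{q,s},{r,t},{s,t}} U15={{r},{r,t}} U16={{q},{q,s}} U23={{p}} U25={{p}} U34={{s},{q,s},{s,t}} U35={{p}} U36={{q,s}} U45={{r},{r,t}} U46={{q,s}}
  U134={{q,s},{s,t}} U136={{q,s}} U145={{r},{r,t}} U146={{q,s}} U235={{p}} U346={{q,s}}
  U1346={{q,s}}
C dims 6,11,6,1; δ0: rk 5, SNF 1^5; δ1: rk 5, SNF 1^5; δ2: rk 1, SNF 1^1
Ȟ^0 = (6 − 5) − 0 = 1, so Ȟ^0 ≅ Z
Ȟ^1 = (11 − 5) − 5 = 1, so Ȟ^1 ≅ Z
Ȟ^2 = (6 − 1) − 5 = 0, so Ȟ^2 ≅ 0

Ȟ^0 = Z, Ȟ^1 = Z and Ȟ^2 = 0


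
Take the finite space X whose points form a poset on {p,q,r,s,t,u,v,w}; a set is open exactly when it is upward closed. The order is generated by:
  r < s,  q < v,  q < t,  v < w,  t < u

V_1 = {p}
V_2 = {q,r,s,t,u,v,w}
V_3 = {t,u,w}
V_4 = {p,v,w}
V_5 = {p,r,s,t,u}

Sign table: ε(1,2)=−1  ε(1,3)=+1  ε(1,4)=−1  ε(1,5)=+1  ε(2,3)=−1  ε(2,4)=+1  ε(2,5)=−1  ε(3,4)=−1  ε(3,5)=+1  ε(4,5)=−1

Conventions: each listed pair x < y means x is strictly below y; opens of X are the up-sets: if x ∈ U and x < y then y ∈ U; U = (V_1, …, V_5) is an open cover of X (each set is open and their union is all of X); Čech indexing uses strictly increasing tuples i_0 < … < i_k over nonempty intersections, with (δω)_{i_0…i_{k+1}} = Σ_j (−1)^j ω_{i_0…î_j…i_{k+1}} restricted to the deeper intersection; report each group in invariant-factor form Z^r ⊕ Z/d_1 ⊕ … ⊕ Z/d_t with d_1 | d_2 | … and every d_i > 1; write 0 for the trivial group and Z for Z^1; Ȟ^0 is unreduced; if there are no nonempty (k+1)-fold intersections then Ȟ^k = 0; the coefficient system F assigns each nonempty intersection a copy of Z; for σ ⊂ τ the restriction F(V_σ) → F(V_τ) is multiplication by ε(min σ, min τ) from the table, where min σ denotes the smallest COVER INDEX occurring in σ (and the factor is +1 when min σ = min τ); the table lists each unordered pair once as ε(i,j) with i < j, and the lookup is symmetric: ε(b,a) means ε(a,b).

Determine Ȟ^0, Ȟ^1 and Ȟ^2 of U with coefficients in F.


nerve simplices:
  V14={p} V15={p} V23={t,u,w} V24={v,w} V25={r,s,t,u} V34={w} V35={t,u} V45={p}
  V145={p} V234={w} V235={t,u}
C dims 5,8,3; δ0: rk 4, SNF 1^4; δ1: rk 3, SNF 1^3
degree 0: 5−4−0 = 1 → Ȟ^0 ≅ Z
degree 1: 8−3−4 = 1 → Ȟ^1 ≅ Z
degree 2: 3−0−3 = 0 → Ȟ^2 ≅ 0

Ȟ^0(U;F) ≅ Z, Ȟ^1(U;F) ≅ Z and Ȟ^2(U;F) ≅ 0


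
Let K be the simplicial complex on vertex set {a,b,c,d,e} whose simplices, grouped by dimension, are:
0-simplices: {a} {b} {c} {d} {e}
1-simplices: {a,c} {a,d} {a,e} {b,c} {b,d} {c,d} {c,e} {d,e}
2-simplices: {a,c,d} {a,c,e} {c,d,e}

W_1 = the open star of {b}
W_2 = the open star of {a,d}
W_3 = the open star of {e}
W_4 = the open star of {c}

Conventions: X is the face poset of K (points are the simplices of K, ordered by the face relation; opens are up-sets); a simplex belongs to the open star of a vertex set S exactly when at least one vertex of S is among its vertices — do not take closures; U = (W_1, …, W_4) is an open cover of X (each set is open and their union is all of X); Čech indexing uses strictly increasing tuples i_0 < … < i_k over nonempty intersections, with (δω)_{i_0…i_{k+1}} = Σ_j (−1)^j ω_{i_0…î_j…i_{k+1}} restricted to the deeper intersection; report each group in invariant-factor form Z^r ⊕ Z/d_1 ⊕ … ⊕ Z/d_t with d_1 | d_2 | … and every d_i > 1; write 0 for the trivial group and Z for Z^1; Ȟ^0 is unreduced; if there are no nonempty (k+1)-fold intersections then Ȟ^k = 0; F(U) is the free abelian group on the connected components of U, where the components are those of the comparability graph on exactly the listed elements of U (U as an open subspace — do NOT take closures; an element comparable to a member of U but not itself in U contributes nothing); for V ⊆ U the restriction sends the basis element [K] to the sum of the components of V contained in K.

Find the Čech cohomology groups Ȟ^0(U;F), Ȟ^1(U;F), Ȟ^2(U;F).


Ȟ^0 ≅ Z, Ȟ^1 ≅ Z and Ȟ^2 ≅ 0

nonempty overlaps:
  W1={{b},{b,c},{b,d}} W2={{a},{d},{a,c},{a,d},{a,e},{b,d},{c,d},{d,e},{a,c,d},{a,c,e},{c,d,e}} W3={{e},{a,e},{c,e},{d,e},{a,c,e},{c,d,e}} W4={{c},{a,c},{b,c},{c,d},{c,e},{a,c,d},{a,c,e},{c,d,e}}
  W12={{b,d}} W14={{b,c}} W23={{a,e},{d,e},{a,c,e},{c,d,e}} W24={{a,c},{c,d},{a,c,d},{a,c,e},{c,d,e}} W34={{c,e},{a,c,e},{c,d,e}}
  W234={{a,c,e},{c,d,e}}
components per intersection:
  W1: {{b},{b,c},{b,d}}
  W2: {{a},{d},{a,c},{a,d},{a,e},{b,d},{c,d},{d,e},{a,c,d},{a,c,e},{c,d,e}}
  W3: {{e},{a,e},{c,e},{d,e},{a,c,e},{c,d,e}}
  W4: {{c},{a,c},{b,c},{c,d},{c,e},{a,c,d},{a,c,e},{c,d,e}}
  W12: {{b,d}}
  W14: {{b,c}}
  W23: {{a,e},{a,c,e}} {{d,e},{c,d,e}}
  W24: {{a,c},{c,d},{a,c,d},{a,c,e},{c,d,e}}
  W34: {{c,e},{a,c,e},{c,d,e}}
  W234: {{a,c,e}} {{c,d,e}}
C dims 4,6,2; δ0: rk 3, SNF 1^3; δ1: rk 2, SNF 1^2
degree 0: 4−3−0 = 1 → Ȟ^0 ≅ Z
degree 1: 6−2−3 = 1 → Ȟ^1 ≅ Z
degree 2: 2−0−2 = 0 → Ȟ^2 ≅ 0


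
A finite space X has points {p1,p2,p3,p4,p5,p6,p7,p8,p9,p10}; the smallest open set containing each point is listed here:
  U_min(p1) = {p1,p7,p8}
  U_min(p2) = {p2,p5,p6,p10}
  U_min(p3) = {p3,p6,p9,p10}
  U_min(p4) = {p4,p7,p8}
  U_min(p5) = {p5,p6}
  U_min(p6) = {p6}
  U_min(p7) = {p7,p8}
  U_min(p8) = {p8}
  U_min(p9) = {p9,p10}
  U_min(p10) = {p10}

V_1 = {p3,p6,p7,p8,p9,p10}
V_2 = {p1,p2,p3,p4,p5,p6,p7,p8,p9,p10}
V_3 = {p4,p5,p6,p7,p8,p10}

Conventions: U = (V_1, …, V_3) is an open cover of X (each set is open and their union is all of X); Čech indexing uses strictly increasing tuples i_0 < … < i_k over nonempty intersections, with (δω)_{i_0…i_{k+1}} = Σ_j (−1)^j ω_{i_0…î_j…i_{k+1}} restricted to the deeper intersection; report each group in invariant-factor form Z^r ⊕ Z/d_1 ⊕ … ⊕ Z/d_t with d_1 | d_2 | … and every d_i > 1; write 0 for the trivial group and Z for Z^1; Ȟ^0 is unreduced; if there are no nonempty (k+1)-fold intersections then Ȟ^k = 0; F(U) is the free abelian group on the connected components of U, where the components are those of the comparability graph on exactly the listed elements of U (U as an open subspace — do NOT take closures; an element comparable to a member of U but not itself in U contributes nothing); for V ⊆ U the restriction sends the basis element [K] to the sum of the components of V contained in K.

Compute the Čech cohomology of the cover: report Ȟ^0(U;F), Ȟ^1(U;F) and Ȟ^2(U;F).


nonempty overlaps:
  V12={p3,p6,p7,p8,p9,p10} V13={p6,p7,p8,p10} V23={p4,p5,p6,p7,p8,p10}
  V123={p6,p7,p8,p10}
components per intersection:
  V1: {p3,p6,p9,p10} {p7,p8}
  V2: {p1,p4,p7,p8} {p2,p3,p5,p6,p9,p10}
  V3: {p4,p7,p8} {p5,p6} {p10}
  V12: {p3,p6,p9,p10} {p7,p8}
  V13: {p6} {p7,p8} {p10}
  V23: {p4,p7,p8} {p5,p6} {p10}
  V123: {p6} {p7,p8} {p10}
C dims 7,8,3; δ0: rk 5, SNF 1^5; δ1: rk 3, SNF 1^3
degree 0: 7−5−0 = 2 → Ȟ^0 ≅ Z^2
degree 1: 8−3−5 = 0 → Ȟ^1 ≅ 0
degree 2: 3−0−3 = 0 → Ȟ^2 ≅ 0

Ȟ^0(U;F) ≅ Z^2, Ȟ^1(U;F) ≅ 0, Ȟ^2(U;F) ≅ 0


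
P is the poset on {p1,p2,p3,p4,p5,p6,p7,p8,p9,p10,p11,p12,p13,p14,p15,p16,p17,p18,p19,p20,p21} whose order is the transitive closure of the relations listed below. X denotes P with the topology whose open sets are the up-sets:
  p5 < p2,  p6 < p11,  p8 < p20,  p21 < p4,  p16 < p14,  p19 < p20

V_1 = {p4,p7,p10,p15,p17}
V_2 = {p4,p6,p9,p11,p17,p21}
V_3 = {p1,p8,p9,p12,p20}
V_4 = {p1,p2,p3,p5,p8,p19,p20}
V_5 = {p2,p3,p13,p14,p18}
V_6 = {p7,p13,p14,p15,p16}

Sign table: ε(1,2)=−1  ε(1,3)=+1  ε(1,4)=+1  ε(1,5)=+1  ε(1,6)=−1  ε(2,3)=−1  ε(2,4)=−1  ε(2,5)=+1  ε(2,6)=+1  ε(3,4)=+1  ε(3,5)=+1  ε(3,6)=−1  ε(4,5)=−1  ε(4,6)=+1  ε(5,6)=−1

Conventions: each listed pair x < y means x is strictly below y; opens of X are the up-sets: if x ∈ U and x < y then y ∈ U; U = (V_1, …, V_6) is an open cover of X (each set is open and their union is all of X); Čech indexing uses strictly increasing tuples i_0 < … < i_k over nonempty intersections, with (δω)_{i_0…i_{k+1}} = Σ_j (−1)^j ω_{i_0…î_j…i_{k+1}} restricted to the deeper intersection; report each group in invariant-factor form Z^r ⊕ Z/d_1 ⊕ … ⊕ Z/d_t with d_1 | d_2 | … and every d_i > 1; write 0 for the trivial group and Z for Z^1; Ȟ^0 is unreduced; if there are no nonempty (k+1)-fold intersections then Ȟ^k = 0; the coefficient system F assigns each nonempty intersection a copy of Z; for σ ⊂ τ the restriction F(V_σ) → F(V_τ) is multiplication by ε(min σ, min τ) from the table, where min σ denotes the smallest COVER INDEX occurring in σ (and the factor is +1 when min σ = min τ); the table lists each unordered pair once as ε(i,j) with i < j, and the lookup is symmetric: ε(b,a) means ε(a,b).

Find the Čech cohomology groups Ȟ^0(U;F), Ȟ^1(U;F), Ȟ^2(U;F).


nonempty intersections:
  V12={p4,p17} V16={p7,p15} V23={p9} V34={p1,p8,p20} V45={p2,p3} V56={p13,p14}
C dims 6,6; δ0: rk 6, SNF 1^5·2
Ȟ^0: (6−6)−0=0 ⇒ 0
Ȟ^1: (6−0)−6=0 plus torsion [2] ⇒ Z/2
Ȟ^2: (0−0)−0=0 ⇒ 0

Ȟ^0 ≅ 0; Ȟ^1 ≅ Z/2; Ȟ^2 ≅ 0


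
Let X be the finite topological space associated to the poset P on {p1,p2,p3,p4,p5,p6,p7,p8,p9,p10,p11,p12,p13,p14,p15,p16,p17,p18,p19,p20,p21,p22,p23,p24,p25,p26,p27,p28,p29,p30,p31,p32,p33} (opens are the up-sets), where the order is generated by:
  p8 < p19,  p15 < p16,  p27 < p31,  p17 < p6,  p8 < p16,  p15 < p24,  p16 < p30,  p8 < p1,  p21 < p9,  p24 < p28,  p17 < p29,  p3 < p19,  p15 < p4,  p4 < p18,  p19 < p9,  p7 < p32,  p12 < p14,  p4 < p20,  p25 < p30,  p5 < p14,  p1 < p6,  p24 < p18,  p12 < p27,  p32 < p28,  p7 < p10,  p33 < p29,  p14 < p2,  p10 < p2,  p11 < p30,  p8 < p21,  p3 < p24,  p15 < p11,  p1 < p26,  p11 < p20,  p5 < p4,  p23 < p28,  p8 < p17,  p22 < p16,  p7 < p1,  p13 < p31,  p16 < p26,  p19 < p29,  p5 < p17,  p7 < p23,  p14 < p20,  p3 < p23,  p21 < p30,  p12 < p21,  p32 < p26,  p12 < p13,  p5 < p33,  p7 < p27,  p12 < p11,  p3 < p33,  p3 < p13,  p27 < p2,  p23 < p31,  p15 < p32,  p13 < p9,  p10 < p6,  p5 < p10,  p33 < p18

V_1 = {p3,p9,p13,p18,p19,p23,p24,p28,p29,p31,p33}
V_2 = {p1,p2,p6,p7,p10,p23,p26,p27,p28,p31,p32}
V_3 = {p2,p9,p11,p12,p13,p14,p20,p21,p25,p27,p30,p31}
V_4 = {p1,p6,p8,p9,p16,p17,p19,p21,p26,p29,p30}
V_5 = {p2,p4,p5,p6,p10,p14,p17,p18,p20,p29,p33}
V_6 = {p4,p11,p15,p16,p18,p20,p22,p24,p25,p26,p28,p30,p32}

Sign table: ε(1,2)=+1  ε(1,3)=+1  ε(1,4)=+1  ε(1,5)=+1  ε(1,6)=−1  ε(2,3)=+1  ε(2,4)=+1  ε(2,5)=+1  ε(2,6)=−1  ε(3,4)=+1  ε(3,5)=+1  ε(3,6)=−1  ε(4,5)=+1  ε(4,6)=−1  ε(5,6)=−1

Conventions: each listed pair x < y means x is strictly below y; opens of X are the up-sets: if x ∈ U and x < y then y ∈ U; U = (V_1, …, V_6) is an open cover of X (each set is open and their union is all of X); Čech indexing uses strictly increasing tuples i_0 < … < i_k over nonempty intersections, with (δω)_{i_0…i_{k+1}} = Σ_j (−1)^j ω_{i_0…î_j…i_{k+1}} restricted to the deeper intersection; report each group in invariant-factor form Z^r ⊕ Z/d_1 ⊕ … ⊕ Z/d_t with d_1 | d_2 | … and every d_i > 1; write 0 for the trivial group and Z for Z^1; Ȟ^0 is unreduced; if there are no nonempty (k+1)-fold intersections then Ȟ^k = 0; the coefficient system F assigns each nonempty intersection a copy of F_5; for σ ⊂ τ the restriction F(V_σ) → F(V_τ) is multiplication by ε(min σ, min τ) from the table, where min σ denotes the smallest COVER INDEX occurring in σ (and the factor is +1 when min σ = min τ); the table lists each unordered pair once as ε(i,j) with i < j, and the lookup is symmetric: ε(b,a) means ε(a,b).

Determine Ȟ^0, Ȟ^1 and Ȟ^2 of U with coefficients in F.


intersection data:
  V12={p23,p28,p31} V13={p9,p13,p31} V14={p9,p19,p29} V15={p18,p29,p33} V16={p18,p24,p28} V23={p2,p27,p31} V24={p1,p6,p26} V25={p2,p6,p10} V26={p26,p28,p32} V34={p9,p21,p30} V35={p2,p14,p20} V36={p11,p20,p25,p30} V45={p6,p17,p29} V46={p16,p26,p30} V56={p4,p18,p20}
  V123={p31} V126={p28} V134={p9} V145={p29} V156={p18} V235={p2} V245={p6} V246={p26} V346={p30} V356={p20}
C dims 6,15,10; δ0: rk_F5 5; δ1: rk_F5 10
Ȟ^0 = (6 − 5) − 0 = 1, so Ȟ^0 ≅ Z/5
Ȟ^1 = (15 − 10) − 5 = 0, so Ȟ^1 ≅ 0
Ȟ^2 = (10 − 0) − 10 = 0, so Ȟ^2 ≅ 0

Ȟ^0 ≅ Z/5; Ȟ^1 ≅ 0; Ȟ^2 ≅ 0


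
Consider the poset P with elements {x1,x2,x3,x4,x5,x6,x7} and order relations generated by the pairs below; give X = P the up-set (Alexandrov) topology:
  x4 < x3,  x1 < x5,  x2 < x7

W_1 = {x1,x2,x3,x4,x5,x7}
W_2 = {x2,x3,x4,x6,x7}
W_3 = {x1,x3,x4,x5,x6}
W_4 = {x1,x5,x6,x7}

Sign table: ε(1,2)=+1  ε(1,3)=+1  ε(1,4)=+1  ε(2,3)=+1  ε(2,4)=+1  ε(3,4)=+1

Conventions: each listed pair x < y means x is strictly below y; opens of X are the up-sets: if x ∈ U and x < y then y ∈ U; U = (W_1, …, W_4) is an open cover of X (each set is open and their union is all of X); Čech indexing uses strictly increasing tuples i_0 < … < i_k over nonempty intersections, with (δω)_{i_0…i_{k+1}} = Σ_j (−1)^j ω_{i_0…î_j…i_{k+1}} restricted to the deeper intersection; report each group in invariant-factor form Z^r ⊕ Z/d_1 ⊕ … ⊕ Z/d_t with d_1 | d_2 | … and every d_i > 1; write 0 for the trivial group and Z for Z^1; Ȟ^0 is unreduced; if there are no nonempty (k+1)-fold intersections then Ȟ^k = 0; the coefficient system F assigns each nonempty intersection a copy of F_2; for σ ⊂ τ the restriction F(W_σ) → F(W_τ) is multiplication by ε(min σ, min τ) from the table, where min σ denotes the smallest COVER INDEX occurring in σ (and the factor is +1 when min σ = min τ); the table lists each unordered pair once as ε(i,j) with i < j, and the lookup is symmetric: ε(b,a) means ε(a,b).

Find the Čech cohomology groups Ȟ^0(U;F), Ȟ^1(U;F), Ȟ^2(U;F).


intersection data:
  W12={x2,x3,x4,x7} W13={x1,x3,x4,x5} W14={x1,x5,x7} W23={x3,x4,x6} W24={x6,x7} W34={x1,x5,x6}
  W123={x3,x4} W124={x7} W134={x1,x5} W234={x6}
C dims 4,6,4; δ0: rk_F2 3; δ1: rk_F2 3
Ȟ^0 = (4 − 3) − 0 = 1, so Ȟ^0 ≅ Z/2
Ȟ^1 = (6 − 3) − 3 = 0, so Ȟ^1 ≅ 0
Ȟ^2 = (4 − 0) − 3 = 1, so Ȟ^2 ≅ Z/2

Ȟ^0 ≅ Z/2, Ȟ^1 ≅ 0 and Ȟ^2 ≅ Z/2


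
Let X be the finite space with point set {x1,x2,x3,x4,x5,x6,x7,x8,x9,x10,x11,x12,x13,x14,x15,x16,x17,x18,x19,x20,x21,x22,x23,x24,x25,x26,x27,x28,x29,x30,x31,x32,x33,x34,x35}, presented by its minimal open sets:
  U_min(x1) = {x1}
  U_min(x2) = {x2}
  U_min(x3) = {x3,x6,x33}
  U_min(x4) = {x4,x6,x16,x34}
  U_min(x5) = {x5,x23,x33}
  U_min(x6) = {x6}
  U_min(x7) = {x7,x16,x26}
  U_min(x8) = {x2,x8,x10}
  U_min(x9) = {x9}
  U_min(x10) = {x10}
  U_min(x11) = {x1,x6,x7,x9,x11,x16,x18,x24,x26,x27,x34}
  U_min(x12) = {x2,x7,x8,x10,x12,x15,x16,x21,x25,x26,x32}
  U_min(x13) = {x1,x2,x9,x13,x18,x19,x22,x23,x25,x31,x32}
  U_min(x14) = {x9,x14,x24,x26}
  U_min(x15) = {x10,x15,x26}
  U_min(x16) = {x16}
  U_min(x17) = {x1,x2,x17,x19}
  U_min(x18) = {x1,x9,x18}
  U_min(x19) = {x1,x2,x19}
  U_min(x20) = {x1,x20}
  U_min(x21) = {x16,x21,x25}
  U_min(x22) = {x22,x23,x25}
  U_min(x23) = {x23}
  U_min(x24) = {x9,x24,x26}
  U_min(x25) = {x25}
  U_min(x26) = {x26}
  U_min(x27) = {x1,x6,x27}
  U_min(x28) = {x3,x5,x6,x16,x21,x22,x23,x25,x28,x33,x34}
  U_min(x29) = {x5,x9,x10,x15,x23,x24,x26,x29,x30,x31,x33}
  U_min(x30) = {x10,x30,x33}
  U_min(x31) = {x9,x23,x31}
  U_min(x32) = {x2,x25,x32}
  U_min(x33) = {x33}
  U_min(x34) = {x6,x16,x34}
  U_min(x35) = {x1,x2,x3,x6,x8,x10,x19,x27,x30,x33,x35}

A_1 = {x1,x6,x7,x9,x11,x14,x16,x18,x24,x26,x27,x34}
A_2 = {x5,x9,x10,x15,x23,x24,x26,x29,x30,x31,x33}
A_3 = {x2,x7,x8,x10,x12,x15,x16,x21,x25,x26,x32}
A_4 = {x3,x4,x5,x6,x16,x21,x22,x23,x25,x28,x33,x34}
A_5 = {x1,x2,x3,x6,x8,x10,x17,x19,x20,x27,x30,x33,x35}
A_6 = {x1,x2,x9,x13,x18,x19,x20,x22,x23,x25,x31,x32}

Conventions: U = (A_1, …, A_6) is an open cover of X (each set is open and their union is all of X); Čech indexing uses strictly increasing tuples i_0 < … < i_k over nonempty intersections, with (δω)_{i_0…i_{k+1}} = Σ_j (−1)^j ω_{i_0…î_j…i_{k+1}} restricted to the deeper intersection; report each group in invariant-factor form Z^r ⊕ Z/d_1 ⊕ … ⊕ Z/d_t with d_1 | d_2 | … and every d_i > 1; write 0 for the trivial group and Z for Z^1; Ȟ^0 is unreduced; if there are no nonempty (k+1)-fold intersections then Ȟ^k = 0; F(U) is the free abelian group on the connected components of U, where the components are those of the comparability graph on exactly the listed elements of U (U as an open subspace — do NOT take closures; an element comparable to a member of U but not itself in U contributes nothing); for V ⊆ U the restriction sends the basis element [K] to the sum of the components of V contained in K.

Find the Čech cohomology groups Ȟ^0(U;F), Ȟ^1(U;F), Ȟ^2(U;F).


nonempty intersections:
  A12={x9,x24,x26} A13={x7,x16,x26} A14={x6,x16,x34} A15={x1,x6,x27} A16={x1,x9,x18} A23={x10,x15,x26} A24={x5,x23,x33} A25={x10,x30,x33} A26={x9,x23,x31} A34={x16,x21,x25} A35={x2,x8,x10} A36={x2,x25,x32} A45={x3,x6,x33} A46={x22,x23,x25} A56={x1,x2,x19,x20}
  A123={x26} A126={x9} A134={x16} A145={x6} A156={x1} A235={x10} A245={x33} A246={x23} A346={x25} A356={x2}
components per intersection:
  A1: {x1,x6,x7,x9,x11,x14,x16,x18,x24,x26,x27,x34}
  A2: {x5,x9,x10,x15,x23,x24,x26,x29,x30,x31,x33}
  A3: {x2,x7,x8,x10,x12,x15,x16,x21,x25,x26,x32}
  A4: {x3,x4,x5,x6,x16,x21,x22,x23,x25,x28,x33,x34}
  A5: {x1,x2,x3,x6,x8,x10,x17,x19,x20,x27,x30,x33,x35}
  A6: {x1,x2,x9,x13,x18,x19,x20,x22,x23,x25,x31,x32}
  A12: {x9,x24,x26}
  A13: {x7,x16,x26}
  A14: {x6,x16,x34}
  A15: {x1,x6,x27}
  A16: {x1,x9,x18}
  A23: {x10,x15,x26}
  A24: {x5,x23,x33}
  A25: {x10,x30,x33}
  A26: {x9,x23,x31}
  A34: {x16,x21,x25}
  A35: {x2,x8,x10}
  A36: {x2,x25,x32}
  A45: {x3,x6,x33}
  A46: {x22,x23,x25}
  A56: {x1,x2,x19,x20}
  A123: {x26}
  A126: {x9}
  A134: {x16}
  A145: {x6}
  A156: {x1}
  A235: {x10}
  A245: {x33}
  A246: {x23}
  A346: {x25}
  A356: {x2}
C dims 6,15,10; δ0: rk 5, SNF 1^5; δ1: rk 10, SNF 1^9·2
Ȟ^0: (6−5)−0=1 ⇒ Z
Ȟ^1: (15−10)−5=0 ⇒ 0
Ȟ^2: (10−0)−10=0 plus torsion [2] ⇒ Z/2

Ȟ^0 ≅ Z, Ȟ^1 ≅ 0, Ȟ^2 ≅ Z/2
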